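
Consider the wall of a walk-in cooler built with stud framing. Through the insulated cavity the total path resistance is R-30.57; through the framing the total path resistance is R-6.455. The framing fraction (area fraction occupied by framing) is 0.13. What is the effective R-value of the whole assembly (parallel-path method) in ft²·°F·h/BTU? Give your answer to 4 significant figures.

U_eff = 0.87/30.57 + 0.13/6.455 = 0.028459 + 0.020139 = 0.048599
R_eff = 1/U_eff = 20.577 ft²·°F·h/BTU

20.58 ft²·°F·h/BTU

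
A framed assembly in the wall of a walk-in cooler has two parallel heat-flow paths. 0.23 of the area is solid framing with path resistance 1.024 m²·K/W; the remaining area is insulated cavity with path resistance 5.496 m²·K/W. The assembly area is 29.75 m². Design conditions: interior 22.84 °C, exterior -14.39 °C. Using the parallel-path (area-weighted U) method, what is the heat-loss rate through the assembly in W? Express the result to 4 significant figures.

404.0 W

U_eff = 0.77/5.496 + 0.23/1.024 = 0.1401 + 0.22461 = 0.36471
R_eff = 1/U_eff = 2.7419 m²·K/W
Q = 29.75 × (22.84 − (-14.39)) / 2.7419 = 403.95 W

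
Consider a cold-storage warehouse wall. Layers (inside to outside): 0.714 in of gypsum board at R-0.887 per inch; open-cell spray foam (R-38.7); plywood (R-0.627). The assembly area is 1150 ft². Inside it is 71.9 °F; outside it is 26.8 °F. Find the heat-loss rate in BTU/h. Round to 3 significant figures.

0.714 × 0.887 = 0.6333
R_total = 0.6333 + 38.7 + 0.627 = 39.96 ft²·°F·h/BTU
Q = A·ΔT/R = 1150 × (71.9 − 26.8) / 39.96 = 1298 BTU/h

1300 BTU/h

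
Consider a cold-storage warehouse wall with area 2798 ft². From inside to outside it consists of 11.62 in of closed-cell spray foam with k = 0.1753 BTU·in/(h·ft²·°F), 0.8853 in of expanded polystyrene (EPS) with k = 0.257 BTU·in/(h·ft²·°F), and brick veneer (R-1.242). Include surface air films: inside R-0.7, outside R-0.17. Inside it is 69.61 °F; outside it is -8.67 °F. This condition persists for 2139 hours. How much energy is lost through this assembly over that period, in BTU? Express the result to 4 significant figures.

6521000 BTU

11.62/0.1753 = 66.286
0.8853/0.257 = 3.4447
R_total = 0.7 + 66.286 + 3.4447 + 1.242 + 0.17 = 71.843 ft²·°F·h/BTU
Q = 2798 × (69.61 − (-8.67)) / 71.843 = 3048.7 BTU/h
E = 3048.7 × 2139 = 6521100 BTU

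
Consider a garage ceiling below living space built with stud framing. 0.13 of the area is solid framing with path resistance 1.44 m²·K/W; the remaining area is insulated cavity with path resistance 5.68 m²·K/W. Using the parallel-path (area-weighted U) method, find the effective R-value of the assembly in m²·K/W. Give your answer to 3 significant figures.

4.11 m²·K/W

U_eff = 0.87/5.68 + 0.13/1.44 = 0.1532 + 0.09028 = 0.2434
R_eff = 1/U_eff = 4.108 m²·K/W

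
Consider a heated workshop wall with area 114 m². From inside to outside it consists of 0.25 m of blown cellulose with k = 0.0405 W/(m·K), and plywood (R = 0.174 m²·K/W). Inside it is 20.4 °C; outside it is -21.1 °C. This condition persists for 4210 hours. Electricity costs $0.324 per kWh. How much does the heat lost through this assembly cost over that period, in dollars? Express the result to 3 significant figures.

1020 dollars

0.25/0.0405 = 6.173
R_total = 6.173 + 0.174 = 6.347 m²·K/W
Q = 114 × (20.4 − (-21.1)) / 6.347 = 745.4 W
E = 745.4 W × 4210 h / 1000 = 3138 kWh
Cost = 3138 × 0.324 = $1017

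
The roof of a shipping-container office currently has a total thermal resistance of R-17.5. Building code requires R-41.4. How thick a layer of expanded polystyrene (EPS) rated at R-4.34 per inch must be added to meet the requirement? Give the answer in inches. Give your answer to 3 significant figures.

ΔR = 41.4 − 17.5 = 23.9 ft²·°F·h/BTU
L = ΔR / (R/in) = 23.9/4.34 = 5.507 in

5.51 in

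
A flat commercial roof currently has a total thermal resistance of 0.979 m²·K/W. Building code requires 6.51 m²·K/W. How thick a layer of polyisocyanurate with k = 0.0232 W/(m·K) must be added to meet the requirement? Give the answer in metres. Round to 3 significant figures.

ΔR = 6.51 − 0.979 = 5.531 m²·K/W
L = ΔR × k = 5.531 × 0.0232 = 0.1283 m

0.128 m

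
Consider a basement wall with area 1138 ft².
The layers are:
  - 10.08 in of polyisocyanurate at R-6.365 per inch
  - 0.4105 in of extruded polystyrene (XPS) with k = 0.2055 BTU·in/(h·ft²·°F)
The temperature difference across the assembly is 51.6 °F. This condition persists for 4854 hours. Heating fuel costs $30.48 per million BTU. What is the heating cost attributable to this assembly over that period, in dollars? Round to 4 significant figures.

131.3 dollars

10.08 × 6.365 = 64.159
0.4105/0.2055 = 1.9976
R_total = 64.159 + 1.9976 = 66.157 ft²·°F·h/BTU
Q = 1138 × 51.6 / 66.157 = 887.6 BTU/h
E = 887.6 × 4854 = 4308400 BTU
Cost = 4308400/10⁶ × 30.48 = $131.32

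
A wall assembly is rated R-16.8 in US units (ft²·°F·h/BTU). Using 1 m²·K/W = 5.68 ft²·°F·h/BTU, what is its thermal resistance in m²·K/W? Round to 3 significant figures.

2.96 m²·K/W

R_SI = 16.8/5.68 = 2.958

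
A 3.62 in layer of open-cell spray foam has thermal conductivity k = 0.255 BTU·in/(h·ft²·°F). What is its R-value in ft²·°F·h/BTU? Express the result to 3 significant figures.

R = L/k = 3.62/0.255 = 14.2 ft²·°F·h/BTU

14.2 ft²·°F·h/BTU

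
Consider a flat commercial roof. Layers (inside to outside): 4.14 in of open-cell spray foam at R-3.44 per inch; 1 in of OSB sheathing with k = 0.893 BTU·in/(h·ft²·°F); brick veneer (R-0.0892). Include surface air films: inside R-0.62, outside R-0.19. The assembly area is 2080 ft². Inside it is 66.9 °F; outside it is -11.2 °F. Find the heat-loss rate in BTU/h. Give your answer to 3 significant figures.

4.14 × 3.44 = 14.24
1/0.893 = 1.12
R_total = 0.62 + 14.24 + 1.12 + 0.0892 + 0.19 = 16.26 ft²·°F·h/BTU
Q = A·ΔT/R = 2080 × (66.9 − (-11.2)) / 16.26 = 9990 BTU/h

9990 BTU/h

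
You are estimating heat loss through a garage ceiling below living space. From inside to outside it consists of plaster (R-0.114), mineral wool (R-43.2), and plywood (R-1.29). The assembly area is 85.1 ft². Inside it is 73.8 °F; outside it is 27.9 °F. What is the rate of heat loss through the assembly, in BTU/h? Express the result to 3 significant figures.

87.6 BTU/h

R_total = 0.114 + 43.2 + 1.29 = 44.6 ft²·°F·h/BTU
Q = A·ΔT/R = 85.1 × (73.8 − 27.9) / 44.6 = 87.57 BTU/h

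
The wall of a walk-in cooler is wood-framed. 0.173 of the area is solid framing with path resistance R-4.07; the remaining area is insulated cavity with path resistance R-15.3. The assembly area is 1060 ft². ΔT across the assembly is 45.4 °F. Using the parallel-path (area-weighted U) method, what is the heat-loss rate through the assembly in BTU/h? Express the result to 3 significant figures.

U_eff = 0.827/15.3 + 0.173/4.07 = 0.05405 + 0.04251 = 0.09656
R_eff = 1/U_eff = 10.36 ft²·°F·h/BTU
Q = 1060 × 45.4 / 10.36 = 4647 BTU/h

4650 BTU/h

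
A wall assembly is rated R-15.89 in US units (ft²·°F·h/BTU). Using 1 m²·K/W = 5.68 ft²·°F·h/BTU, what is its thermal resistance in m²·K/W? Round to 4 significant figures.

2.798 m²·K/W

R_SI = 15.89/5.68 = 2.7975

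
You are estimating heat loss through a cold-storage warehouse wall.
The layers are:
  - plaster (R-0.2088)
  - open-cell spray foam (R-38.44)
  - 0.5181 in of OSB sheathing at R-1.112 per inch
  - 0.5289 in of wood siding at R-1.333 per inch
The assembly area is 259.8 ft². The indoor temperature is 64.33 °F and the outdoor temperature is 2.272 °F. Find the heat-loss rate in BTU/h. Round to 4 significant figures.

403.8 BTU/h

0.5181 × 1.112 = 0.57613
0.5289 × 1.333 = 0.70502
R_total = 0.2088 + 38.44 + 0.57613 + 0.70502 = 39.93 ft²·°F·h/BTU
Q = A·ΔT/R = 259.8 × (64.33 − 2.272) / 39.93 = 403.77 BTU/h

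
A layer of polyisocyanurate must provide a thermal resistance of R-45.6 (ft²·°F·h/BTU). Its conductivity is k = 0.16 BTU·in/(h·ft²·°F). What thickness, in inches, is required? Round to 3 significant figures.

L = R × k = 45.6 × 0.16 = 7.296 in

7.30 in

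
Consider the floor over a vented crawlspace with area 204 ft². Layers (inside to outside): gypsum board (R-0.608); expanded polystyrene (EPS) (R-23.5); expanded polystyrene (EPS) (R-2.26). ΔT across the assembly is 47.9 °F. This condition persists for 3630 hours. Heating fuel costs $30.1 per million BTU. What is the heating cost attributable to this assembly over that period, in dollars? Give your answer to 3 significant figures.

40.5 dollars

R_total = 0.608 + 23.5 + 2.26 = 26.37 ft²·°F·h/BTU
Q = 204 × 47.9 / 26.37 = 370.6 BTU/h
E = 370.6 × 3630 = 1345000 BTU
Cost = 1345000/10⁶ × 30.1 = $40.49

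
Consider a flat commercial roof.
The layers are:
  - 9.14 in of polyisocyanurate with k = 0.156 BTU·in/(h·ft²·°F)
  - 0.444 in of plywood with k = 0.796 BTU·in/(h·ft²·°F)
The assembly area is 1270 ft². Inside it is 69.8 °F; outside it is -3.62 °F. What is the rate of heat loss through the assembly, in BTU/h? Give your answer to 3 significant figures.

9.14/0.156 = 58.59
0.444/0.796 = 0.5578
R_total = 58.59 + 0.5578 = 59.15 ft²·°F·h/BTU
Q = A·ΔT/R = 1270 × (69.8 − (-3.62)) / 59.15 = 1576 BTU/h

1580 BTU/h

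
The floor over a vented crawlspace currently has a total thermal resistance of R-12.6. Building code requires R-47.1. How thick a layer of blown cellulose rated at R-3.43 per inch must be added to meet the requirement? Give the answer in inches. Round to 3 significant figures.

10.1 in

ΔR = 47.1 − 12.6 = 34.5 ft²·°F·h/BTU
L = ΔR / (R/in) = 34.5/3.43 = 10.06 in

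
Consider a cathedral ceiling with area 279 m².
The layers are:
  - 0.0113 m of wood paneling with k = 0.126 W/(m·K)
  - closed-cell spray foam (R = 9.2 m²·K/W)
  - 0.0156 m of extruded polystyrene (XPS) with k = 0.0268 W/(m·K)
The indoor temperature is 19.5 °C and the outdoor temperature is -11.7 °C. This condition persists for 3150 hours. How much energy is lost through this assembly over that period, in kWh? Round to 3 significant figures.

2780 kWh

0.0113/0.126 = 0.08968
0.0156/0.0268 = 0.5821
R_total = 0.08968 + 9.2 + 0.5821 = 9.872 m²·K/W
Q = 279 × (19.5 − (-11.7)) / 9.872 = 881.8 W
E = 881.8 W × 3150 h / 1000 = 2778 kWh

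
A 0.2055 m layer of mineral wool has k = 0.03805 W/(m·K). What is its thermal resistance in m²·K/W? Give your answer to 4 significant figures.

R = L/k = 0.2055/0.03805 = 5.4008 m²·K/W

5.401 m²·K/W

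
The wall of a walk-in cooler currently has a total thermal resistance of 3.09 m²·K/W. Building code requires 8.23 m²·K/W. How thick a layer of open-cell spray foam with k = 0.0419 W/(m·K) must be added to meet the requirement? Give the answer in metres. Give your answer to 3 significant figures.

0.215 m

ΔR = 8.23 − 3.09 = 5.14 m²·K/W
L = ΔR × k = 5.14 × 0.0419 = 0.2154 m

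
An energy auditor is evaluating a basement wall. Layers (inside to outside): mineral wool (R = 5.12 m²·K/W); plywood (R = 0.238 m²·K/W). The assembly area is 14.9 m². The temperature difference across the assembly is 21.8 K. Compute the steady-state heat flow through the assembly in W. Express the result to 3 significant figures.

R_total = 5.12 + 0.238 = 5.358 m²·K/W
Q = A·ΔT/R = 14.9 × 21.8 / 5.358 = 60.62 W

60.6 W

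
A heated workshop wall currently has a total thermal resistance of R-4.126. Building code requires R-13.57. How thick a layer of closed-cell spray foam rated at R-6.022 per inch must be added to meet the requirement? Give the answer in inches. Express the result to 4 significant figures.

1.568 in

ΔR = 13.57 − 4.126 = 9.444 ft²·°F·h/BTU
L = ΔR / (R/in) = 9.444/6.022 = 1.5682 in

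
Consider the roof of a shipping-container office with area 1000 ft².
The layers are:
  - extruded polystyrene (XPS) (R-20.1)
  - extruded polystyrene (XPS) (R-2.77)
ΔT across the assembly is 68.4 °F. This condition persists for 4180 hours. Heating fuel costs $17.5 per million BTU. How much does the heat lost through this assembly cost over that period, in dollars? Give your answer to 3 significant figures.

219 dollars

R_total = 20.1 + 2.77 = 22.87 ft²·°F·h/BTU
Q = 1000 × 68.4 / 22.87 = 2991 BTU/h
E = 2991 × 4180 = 12500000 BTU
Cost = 12500000/10⁶ × 17.5 = $218.8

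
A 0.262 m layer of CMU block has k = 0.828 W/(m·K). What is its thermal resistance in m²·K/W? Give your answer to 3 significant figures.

R = L/k = 0.262/0.828 = 0.3164 m²·K/W

0.316 m²·K/W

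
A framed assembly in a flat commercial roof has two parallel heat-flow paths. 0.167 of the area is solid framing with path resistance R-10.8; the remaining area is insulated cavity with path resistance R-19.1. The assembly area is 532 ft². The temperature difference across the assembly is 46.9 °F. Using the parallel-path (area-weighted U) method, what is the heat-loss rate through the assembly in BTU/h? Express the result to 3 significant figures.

1470 BTU/h

U_eff = 0.833/19.1 + 0.167/10.8 = 0.04361 + 0.01546 = 0.05908
R_eff = 1/U_eff = 16.93 ft²·°F·h/BTU
Q = 532 × 46.9 / 16.93 = 1474 BTU/h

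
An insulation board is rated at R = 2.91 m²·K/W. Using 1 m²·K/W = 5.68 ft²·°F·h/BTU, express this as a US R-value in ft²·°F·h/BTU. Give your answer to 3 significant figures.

16.5 ft²·°F·h/BTU

R_US = 2.91 × 5.68 = 16.53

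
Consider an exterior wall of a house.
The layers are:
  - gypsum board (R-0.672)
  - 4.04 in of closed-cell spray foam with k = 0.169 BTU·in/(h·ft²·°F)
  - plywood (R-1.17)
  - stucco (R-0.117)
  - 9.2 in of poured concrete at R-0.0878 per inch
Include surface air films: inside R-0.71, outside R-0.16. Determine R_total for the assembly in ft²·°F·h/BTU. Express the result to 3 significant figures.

4.04/0.169 = 23.91
9.2 × 0.0878 = 0.8078
R_total = 0.71 + 0.672 + 23.91 + 1.17 + 0.117 + 0.8078 + 0.16 = 27.54 ft²·°F·h/BTU

27.5 ft²·°F·h/BTU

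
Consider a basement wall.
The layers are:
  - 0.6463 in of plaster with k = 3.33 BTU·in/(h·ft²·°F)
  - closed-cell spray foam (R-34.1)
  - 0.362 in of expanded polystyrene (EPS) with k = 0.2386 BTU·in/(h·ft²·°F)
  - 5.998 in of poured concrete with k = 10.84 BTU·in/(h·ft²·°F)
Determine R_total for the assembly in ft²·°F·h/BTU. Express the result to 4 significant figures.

0.6463/3.33 = 0.19408
0.362/0.2386 = 1.5172
5.998/10.84 = 0.55332
R_total = 0.19408 + 34.1 + 1.5172 + 0.55332 = 36.365 ft²·°F·h/BTU

36.36 ft²·°F·h/BTU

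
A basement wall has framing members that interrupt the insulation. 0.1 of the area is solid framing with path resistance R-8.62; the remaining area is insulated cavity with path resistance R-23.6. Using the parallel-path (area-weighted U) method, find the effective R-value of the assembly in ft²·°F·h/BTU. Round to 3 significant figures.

U_eff = 0.9/23.6 + 0.1/8.62 = 0.03814 + 0.0116 = 0.04974
R_eff = 1/U_eff = 20.11 ft²·°F·h/BTU

20.1 ft²·°F·h/BTU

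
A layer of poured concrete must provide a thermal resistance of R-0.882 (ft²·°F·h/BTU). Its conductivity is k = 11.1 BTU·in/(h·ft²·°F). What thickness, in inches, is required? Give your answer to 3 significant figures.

L = R × k = 0.882 × 11.1 = 9.79 in

9.79 in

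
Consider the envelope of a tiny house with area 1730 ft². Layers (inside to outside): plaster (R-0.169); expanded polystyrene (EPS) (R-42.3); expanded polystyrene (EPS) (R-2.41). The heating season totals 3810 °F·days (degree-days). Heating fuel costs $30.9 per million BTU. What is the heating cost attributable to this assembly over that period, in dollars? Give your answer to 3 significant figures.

109 dollars

R_total = 0.169 + 42.3 + 2.41 = 44.88 ft²·°F·h/BTU
E = A × HDD × 24 / R = 1730 × 3810 × 24 / 44.88 = 3525000 BTU
Cost = 3525000/10⁶ × 30.9 = $108.9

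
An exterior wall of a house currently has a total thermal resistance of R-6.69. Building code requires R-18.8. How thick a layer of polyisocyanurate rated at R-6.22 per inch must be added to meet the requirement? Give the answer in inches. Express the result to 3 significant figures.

1.95 in

ΔR = 18.8 − 6.69 = 12.11 ft²·°F·h/BTU
L = ΔR / (R/in) = 12.11/6.22 = 1.947 in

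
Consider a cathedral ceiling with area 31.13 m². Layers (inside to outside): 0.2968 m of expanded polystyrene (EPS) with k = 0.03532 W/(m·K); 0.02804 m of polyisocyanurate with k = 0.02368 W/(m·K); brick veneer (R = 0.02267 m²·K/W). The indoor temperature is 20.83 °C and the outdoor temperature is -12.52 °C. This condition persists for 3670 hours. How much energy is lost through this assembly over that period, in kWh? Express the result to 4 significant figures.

396.5 kWh

0.2968/0.03532 = 8.4032
0.02804/0.02368 = 1.1841
R_total = 8.4032 + 1.1841 + 0.02267 = 9.61 m²·K/W
Q = 31.13 × (20.83 − (-12.52)) / 9.61 = 108.03 W
E = 108.03 W × 3670 h / 1000 = 396.48 kWh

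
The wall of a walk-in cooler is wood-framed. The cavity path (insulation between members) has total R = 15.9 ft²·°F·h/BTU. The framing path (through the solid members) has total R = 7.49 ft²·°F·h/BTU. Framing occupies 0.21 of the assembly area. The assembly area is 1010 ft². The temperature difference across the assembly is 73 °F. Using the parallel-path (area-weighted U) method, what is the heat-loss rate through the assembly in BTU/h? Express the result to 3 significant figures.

U_eff = 0.79/15.9 + 0.21/7.49 = 0.04969 + 0.02804 = 0.07772
R_eff = 1/U_eff = 12.87 ft²·°F·h/BTU
Q = 1010 × 73 / 12.87 = 5731 BTU/h

5730 BTU/h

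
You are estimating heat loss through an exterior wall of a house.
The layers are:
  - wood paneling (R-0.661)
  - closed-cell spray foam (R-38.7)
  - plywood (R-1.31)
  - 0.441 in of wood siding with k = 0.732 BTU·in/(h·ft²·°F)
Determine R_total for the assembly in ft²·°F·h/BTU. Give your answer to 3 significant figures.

0.441/0.732 = 0.6025
R_total = 0.661 + 38.7 + 1.31 + 0.6025 = 41.27 ft²·°F·h/BTU

41.3 ft²·°F·h/BTU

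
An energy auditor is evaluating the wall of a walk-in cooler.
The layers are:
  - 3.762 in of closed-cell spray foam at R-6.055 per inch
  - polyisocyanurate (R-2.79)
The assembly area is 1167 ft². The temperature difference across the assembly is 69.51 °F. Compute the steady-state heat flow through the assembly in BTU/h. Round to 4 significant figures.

3.762 × 6.055 = 22.779
R_total = 22.779 + 2.79 = 25.569 ft²·°F·h/BTU
Q = A·ΔT/R = 1167 × 69.51 / 25.569 = 3172.5 BTU/h

3173 BTU/h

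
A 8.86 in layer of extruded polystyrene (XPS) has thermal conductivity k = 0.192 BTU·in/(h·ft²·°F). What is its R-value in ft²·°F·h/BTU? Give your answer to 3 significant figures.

46.1 ft²·°F·h/BTU

R = L/k = 8.86/0.192 = 46.15 ft²·°F·h/BTU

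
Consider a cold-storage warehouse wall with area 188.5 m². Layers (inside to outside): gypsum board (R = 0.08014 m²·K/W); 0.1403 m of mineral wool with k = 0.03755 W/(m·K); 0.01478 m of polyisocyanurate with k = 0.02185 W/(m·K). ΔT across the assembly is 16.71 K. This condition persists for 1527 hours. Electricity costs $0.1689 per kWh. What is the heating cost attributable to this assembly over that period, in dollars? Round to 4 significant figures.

0.1403/0.03755 = 3.7364
0.01478/0.02185 = 0.67643
R_total = 0.08014 + 3.7364 + 0.67643 = 4.4929 m²·K/W
Q = 188.5 × 16.71 / 4.4929 = 701.07 W
E = 701.07 W × 1527 h / 1000 = 1070.5 kWh
Cost = 1070.5 × 0.1689 = $180.81

180.8 dollars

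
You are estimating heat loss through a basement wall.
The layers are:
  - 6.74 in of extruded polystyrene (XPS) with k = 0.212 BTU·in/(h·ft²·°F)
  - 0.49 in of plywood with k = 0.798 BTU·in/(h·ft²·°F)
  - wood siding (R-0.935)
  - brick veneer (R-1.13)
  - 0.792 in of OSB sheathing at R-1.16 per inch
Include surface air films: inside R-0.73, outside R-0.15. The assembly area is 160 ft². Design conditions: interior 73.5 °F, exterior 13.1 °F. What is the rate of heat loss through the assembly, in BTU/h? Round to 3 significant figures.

266 BTU/h

6.74/0.212 = 31.79
0.49/0.798 = 0.614
0.792 × 1.16 = 0.9187
R_total = 0.73 + 31.79 + 0.614 + 0.935 + 1.13 + 0.9187 + 0.15 = 36.27 ft²·°F·h/BTU
Q = A·ΔT/R = 160 × (73.5 − 13.1) / 36.27 = 266.4 BTU/h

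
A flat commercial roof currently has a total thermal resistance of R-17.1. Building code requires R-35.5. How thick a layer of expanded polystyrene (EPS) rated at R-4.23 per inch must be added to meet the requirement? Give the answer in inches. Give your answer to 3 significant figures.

ΔR = 35.5 − 17.1 = 18.4 ft²·°F·h/BTU
L = ΔR / (R/in) = 18.4/4.23 = 4.35 in

4.35 in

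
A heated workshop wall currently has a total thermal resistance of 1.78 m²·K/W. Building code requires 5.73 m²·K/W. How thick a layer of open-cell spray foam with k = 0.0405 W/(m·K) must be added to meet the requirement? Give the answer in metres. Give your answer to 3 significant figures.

ΔR = 5.73 − 1.78 = 3.95 m²·K/W
L = ΔR × k = 3.95 × 0.0405 = 0.16 m

0.160 m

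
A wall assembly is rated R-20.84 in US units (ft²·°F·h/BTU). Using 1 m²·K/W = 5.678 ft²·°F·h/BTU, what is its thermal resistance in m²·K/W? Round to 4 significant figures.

3.670 m²·K/W

R_SI = 20.84/5.678 = 3.6703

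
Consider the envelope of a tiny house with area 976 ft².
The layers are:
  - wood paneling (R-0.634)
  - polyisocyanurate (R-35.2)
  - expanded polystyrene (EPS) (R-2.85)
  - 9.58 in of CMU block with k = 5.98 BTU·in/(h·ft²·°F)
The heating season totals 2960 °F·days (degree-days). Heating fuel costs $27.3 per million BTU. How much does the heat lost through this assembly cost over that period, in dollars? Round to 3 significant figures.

47.0 dollars

9.58/5.98 = 1.602
R_total = 0.634 + 35.2 + 2.85 + 1.602 = 40.29 ft²·°F·h/BTU
E = A × HDD × 24 / R = 976 × 2960 × 24 / 40.29 = 1721000 BTU
Cost = 1721000/10⁶ × 27.3 = $46.99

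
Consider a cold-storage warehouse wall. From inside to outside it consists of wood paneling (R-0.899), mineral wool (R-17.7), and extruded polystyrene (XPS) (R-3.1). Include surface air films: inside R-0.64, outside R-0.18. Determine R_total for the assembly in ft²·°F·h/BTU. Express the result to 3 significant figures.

R_total = 0.64 + 0.899 + 17.7 + 3.1 + 0.18 = 22.52 ft²·°F·h/BTU

22.5 ft²·°F·h/BTU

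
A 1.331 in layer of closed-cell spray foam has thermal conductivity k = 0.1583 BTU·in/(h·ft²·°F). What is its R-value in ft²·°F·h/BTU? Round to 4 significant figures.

8.408 ft²·°F·h/BTU

R = L/k = 1.331/0.1583 = 8.4081 ft²·°F·h/BTU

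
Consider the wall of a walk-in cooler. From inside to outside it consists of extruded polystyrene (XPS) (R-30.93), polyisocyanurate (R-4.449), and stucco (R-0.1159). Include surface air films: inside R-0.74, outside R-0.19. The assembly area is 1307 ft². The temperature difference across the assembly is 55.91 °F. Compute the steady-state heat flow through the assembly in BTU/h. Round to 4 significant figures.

R_total = 0.74 + 30.93 + 4.449 + 0.1159 + 0.19 = 36.425 ft²·°F·h/BTU
Q = A·ΔT/R = 1307 × 55.91 / 36.425 = 2006.2 BTU/h

2006 BTU/h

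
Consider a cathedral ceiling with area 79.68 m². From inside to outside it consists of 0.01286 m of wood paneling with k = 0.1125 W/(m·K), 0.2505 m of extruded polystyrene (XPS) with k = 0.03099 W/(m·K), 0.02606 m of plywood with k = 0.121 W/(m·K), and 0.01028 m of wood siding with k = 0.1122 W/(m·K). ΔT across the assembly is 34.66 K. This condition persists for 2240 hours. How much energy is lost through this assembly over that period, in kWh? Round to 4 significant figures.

0.01286/0.1125 = 0.11431
0.2505/0.03099 = 8.0833
0.02606/0.121 = 0.21537
0.01028/0.1122 = 0.091622
R_total = 0.11431 + 8.0833 + 0.21537 + 0.091622 = 8.5046 m²·K/W
Q = 79.68 × 34.66 / 8.5046 = 324.73 W
E = 324.73 W × 2240 h / 1000 = 727.4 kWh

727.4 kWh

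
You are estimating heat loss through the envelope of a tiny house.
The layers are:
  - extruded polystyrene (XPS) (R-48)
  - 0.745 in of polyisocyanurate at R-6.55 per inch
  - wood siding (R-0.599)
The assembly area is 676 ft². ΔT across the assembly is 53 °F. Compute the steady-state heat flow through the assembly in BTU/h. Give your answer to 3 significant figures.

0.745 × 6.55 = 4.88
R_total = 48 + 4.88 + 0.599 = 53.48 ft²·°F·h/BTU
Q = A·ΔT/R = 676 × 53 / 53.48 = 669.9 BTU/h

670 BTU/h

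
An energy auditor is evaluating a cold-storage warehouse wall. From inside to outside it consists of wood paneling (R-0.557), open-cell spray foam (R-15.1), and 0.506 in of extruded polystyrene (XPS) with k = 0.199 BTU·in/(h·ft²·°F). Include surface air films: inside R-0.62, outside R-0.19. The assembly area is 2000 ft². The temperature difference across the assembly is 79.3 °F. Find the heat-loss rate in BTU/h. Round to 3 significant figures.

0.506/0.199 = 2.543
R_total = 0.62 + 0.557 + 15.1 + 2.543 + 0.19 = 19.01 ft²·°F·h/BTU
Q = A·ΔT/R = 2000 × 79.3 / 19.01 = 8343 BTU/h

8340 BTU/h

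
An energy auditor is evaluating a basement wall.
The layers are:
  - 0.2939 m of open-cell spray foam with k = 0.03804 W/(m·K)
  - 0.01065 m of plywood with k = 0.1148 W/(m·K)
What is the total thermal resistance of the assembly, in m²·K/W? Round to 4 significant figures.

7.819 m²·K/W

0.2939/0.03804 = 7.7261
0.01065/0.1148 = 0.09277
R_total = 7.7261 + 0.09277 = 7.8188 m²·K/W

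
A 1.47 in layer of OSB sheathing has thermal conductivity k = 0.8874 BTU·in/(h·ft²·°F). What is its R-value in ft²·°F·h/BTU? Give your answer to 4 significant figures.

R = L/k = 1.47/0.8874 = 1.6565 ft²·°F·h/BTU

1.657 ft²·°F·h/BTU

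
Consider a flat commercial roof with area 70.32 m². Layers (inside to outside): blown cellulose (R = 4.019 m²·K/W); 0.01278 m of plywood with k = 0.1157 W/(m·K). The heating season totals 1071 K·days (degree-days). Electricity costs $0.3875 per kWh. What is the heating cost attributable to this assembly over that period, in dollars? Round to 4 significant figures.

169.6 dollars

0.01278/0.1157 = 0.11046
R_total = 4.019 + 0.11046 = 4.1295 m²·K/W
E = A × HDD × 24 / R / 1000 = 70.32 × 1071 × 24 / 4.1295 / 1000 = 437.71 kWh
Cost = 437.71 × 0.3875 = $169.61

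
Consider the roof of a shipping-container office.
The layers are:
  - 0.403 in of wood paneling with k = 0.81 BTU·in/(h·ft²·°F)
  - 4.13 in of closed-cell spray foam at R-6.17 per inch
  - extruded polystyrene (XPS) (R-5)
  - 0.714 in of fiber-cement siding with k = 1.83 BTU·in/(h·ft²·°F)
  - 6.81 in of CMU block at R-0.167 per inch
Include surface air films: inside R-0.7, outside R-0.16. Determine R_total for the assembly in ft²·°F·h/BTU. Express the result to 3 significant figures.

0.403/0.81 = 0.4975
4.13 × 6.17 = 25.48
0.714/1.83 = 0.3902
6.81 × 0.167 = 1.137
R_total = 0.7 + 0.4975 + 25.48 + 5 + 0.3902 + 1.137 + 0.16 = 33.37 ft²·°F·h/BTU

33.4 ft²·°F·h/BTU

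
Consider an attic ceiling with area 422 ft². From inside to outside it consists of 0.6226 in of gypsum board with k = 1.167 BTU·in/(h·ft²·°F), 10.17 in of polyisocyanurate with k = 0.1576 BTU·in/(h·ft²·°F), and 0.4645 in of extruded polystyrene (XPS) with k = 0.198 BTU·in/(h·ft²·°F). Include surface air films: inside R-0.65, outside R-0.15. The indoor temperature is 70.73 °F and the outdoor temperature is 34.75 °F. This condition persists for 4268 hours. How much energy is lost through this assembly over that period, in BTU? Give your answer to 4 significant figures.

950100 BTU

0.6226/1.167 = 0.5335
10.17/0.1576 = 64.53
0.4645/0.198 = 2.346
R_total = 0.65 + 0.5335 + 64.53 + 2.346 + 0.15 = 68.21 ft²·°F·h/BTU
Q = 422 × (70.73 − 34.75) / 68.21 = 222.6 BTU/h
E = 222.6 × 4268 = 950060 BTU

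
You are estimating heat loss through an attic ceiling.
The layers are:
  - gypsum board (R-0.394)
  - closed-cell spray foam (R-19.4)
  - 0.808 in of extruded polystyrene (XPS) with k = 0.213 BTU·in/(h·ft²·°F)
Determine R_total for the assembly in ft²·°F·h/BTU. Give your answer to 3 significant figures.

23.6 ft²·°F·h/BTU

0.808/0.213 = 3.793
R_total = 0.394 + 19.4 + 3.793 = 23.59 ft²·°F·h/BTU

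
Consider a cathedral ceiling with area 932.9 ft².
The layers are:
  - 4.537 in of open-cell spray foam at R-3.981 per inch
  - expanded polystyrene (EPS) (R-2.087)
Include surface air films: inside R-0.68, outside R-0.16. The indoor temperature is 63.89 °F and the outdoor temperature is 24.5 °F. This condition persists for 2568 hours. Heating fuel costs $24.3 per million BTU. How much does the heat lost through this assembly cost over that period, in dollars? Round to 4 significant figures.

4.537 × 3.981 = 18.062
R_total = 0.68 + 18.062 + 2.087 + 0.16 = 20.989 ft²·°F·h/BTU
Q = 932.9 × (63.89 − 24.5) / 20.989 = 1750.8 BTU/h
E = 1750.8 × 2568 = 4496000 BTU
Cost = 4496000/10⁶ × 24.3 = $109.25

109.3 dollars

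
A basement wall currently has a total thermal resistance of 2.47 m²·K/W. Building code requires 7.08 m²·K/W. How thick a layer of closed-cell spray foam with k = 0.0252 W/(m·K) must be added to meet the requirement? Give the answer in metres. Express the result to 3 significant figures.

0.116 m

ΔR = 7.08 − 2.47 = 4.61 m²·K/W
L = ΔR × k = 4.61 × 0.0252 = 0.1162 m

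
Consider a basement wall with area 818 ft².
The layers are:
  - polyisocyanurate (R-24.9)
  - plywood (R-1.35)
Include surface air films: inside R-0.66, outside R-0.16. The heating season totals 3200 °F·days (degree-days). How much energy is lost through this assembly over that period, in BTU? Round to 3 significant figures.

2320000 BTU

R_total = 0.66 + 24.9 + 1.35 + 0.16 = 27.07 ft²·°F·h/BTU
E = A × HDD × 24 / R = 818 × 3200 × 24 / 27.07 = 2321000 BTU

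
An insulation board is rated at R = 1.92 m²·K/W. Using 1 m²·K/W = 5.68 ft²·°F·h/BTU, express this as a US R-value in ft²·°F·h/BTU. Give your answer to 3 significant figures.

R_US = 1.92 × 5.68 = 10.91

10.9 ft²·°F·h/BTU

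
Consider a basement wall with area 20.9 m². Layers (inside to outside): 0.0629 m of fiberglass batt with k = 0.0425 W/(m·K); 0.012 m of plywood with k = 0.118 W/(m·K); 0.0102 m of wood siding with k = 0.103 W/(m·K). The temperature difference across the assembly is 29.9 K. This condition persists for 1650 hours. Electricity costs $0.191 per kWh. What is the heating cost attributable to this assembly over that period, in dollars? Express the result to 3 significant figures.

0.0629/0.0425 = 1.48
0.012/0.118 = 0.1017
0.0102/0.103 = 0.09903
R_total = 1.48 + 0.1017 + 0.09903 = 1.681 m²·K/W
Q = 20.9 × 29.9 / 1.681 = 371.8 W
E = 371.8 W × 1650 h / 1000 = 613.5 kWh
Cost = 613.5 × 0.191 = $117.2

117 dollars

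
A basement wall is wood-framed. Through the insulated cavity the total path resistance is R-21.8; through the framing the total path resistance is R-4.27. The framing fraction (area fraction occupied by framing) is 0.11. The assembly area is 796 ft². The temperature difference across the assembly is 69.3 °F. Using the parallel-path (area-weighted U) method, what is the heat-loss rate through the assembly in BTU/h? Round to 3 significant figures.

3670 BTU/h

U_eff = 0.89/21.8 + 0.11/4.27 = 0.04083 + 0.02576 = 0.06659
R_eff = 1/U_eff = 15.02 ft²·°F·h/BTU
Q = 796 × 69.3 / 15.02 = 3673 BTU/h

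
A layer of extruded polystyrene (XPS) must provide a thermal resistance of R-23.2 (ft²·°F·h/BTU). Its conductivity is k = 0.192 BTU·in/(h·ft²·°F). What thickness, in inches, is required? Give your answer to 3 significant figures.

4.45 in

L = R × k = 23.2 × 0.192 = 4.454 in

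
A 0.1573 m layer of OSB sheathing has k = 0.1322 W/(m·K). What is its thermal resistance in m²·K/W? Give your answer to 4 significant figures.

1.190 m²·K/W

R = L/k = 0.1573/0.1322 = 1.1899 m²·K/W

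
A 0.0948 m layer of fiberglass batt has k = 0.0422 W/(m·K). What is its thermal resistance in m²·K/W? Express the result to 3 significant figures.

2.25 m²·K/W

R = L/k = 0.0948/0.0422 = 2.246 m²·K/W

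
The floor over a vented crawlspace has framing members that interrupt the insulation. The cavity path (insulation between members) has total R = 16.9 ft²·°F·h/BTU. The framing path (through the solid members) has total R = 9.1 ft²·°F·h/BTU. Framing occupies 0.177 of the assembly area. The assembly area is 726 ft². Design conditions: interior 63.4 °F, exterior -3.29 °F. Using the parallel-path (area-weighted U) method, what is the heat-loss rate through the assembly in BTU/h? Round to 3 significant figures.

3300 BTU/h

U_eff = 0.823/16.9 + 0.177/9.1 = 0.0487 + 0.01945 = 0.06815
R_eff = 1/U_eff = 14.67 ft²·°F·h/BTU
Q = 726 × (63.4 − (-3.29)) / 14.67 = 3300 BTU/h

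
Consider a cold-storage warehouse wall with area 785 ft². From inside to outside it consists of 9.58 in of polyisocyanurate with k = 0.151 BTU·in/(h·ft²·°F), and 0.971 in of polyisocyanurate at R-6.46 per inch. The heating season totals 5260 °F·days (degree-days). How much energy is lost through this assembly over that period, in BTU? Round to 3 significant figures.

1420000 BTU

9.58/0.151 = 63.44
0.971 × 6.46 = 6.273
R_total = 63.44 + 6.273 = 69.72 ft²·°F·h/BTU
E = A × HDD × 24 / R = 785 × 5260 × 24 / 69.72 = 1421000 BTU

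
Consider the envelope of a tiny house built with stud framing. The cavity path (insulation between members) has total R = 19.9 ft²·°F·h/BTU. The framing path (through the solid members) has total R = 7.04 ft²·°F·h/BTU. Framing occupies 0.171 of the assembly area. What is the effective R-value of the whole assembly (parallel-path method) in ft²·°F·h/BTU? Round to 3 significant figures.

U_eff = 0.829/19.9 + 0.171/7.04 = 0.04166 + 0.02429 = 0.06595
R_eff = 1/U_eff = 15.16 ft²·°F·h/BTU

15.2 ft²·°F·h/BTU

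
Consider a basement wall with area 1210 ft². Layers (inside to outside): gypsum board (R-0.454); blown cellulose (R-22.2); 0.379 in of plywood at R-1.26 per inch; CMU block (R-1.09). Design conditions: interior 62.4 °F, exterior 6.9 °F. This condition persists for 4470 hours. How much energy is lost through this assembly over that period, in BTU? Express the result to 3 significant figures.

0.379 × 1.26 = 0.4775
R_total = 0.454 + 22.2 + 0.4775 + 1.09 = 24.22 ft²·°F·h/BTU
Q = 1210 × (62.4 − 6.9) / 24.22 = 2773 BTU/h
E = 2773 × 4470 = 12390000 BTU

12400000 BTU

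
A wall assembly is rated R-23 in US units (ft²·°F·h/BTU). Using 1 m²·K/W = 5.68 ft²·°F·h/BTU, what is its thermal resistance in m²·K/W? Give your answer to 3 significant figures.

R_SI = 23/5.68 = 4.049

4.05 m²·K/W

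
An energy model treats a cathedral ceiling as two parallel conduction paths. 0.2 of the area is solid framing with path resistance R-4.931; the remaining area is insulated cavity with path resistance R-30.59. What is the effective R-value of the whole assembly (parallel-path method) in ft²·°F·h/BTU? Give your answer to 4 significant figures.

U_eff = 0.8/30.59 + 0.2/4.931 = 0.026152 + 0.04056 = 0.066712
R_eff = 1/U_eff = 14.99 ft²·°F·h/BTU

14.99 ft²·°F·h/BTU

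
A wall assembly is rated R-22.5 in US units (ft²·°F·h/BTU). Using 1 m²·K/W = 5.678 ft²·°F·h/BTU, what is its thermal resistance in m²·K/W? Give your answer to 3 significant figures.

3.96 m²·K/W

R_SI = 22.5/5.678 = 3.963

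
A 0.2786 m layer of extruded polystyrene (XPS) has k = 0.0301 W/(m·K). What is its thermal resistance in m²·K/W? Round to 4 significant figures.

R = L/k = 0.2786/0.0301 = 9.2558 m²·K/W

9.256 m²·K/W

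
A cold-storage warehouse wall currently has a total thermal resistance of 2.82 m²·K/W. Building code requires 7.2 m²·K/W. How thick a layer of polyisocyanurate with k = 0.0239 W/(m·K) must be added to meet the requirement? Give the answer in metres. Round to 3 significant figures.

ΔR = 7.2 − 2.82 = 4.38 m²·K/W
L = ΔR × k = 4.38 × 0.0239 = 0.1047 m

0.105 m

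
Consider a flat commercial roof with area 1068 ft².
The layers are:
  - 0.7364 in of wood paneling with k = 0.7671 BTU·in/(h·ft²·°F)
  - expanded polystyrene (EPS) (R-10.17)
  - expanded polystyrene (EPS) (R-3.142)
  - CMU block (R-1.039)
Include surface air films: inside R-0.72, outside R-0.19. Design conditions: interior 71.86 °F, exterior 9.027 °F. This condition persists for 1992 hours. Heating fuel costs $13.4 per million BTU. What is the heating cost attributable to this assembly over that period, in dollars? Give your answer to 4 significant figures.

110.4 dollars

0.7364/0.7671 = 0.95998
R_total = 0.72 + 0.95998 + 10.17 + 3.142 + 1.039 + 0.19 = 16.221 ft²·°F·h/BTU
Q = 1068 × (71.86 − 9.027) / 16.221 = 4137 BTU/h
E = 4137 × 1992 = 8240800 BTU
Cost = 8240800/10⁶ × 13.4 = $110.43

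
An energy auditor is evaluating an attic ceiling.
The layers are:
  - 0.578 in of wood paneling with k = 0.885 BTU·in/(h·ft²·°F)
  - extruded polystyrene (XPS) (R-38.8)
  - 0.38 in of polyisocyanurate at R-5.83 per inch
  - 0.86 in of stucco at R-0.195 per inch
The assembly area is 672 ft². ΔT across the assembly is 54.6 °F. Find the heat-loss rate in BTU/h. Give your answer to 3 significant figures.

877 BTU/h

0.578/0.885 = 0.6531
0.38 × 5.83 = 2.215
0.86 × 0.195 = 0.1677
R_total = 0.6531 + 38.8 + 2.215 + 0.1677 = 41.84 ft²·°F·h/BTU
Q = A·ΔT/R = 672 × 54.6 / 41.84 = 877 BTU/h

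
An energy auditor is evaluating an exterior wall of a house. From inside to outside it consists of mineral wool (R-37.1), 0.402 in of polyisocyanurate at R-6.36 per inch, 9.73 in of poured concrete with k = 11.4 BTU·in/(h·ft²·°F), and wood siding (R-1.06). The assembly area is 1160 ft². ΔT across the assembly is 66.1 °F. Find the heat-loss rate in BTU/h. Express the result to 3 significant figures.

0.402 × 6.36 = 2.557
9.73/11.4 = 0.8535
R_total = 37.1 + 2.557 + 0.8535 + 1.06 = 41.57 ft²·°F·h/BTU
Q = A·ΔT/R = 1160 × 66.1 / 41.57 = 1844 BTU/h

1840 BTU/h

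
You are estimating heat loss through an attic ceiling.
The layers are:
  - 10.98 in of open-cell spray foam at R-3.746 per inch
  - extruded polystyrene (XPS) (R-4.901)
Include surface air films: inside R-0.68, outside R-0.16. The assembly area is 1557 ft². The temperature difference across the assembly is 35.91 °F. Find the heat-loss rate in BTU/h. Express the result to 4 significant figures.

1193 BTU/h

10.98 × 3.746 = 41.131
R_total = 0.68 + 41.131 + 4.901 + 0.16 = 46.872 ft²·°F·h/BTU
Q = A·ΔT/R = 1557 × 35.91 / 46.872 = 1192.9 BTU/h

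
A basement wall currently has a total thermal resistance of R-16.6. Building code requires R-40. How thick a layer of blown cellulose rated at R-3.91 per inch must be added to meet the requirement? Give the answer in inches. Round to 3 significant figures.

ΔR = 40 − 16.6 = 23.4 ft²·°F·h/BTU
L = ΔR / (R/in) = 23.4/3.91 = 5.985 in

5.98 in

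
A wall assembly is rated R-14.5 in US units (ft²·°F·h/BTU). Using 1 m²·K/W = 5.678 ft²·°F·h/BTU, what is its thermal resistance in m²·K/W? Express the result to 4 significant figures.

R_SI = 14.5/5.678 = 2.5537

2.554 m²·K/W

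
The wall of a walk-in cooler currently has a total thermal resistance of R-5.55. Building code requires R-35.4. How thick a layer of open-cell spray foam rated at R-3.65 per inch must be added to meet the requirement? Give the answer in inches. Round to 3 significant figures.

8.18 in

ΔR = 35.4 − 5.55 = 29.85 ft²·°F·h/BTU
L = ΔR / (R/in) = 29.85/3.65 = 8.178 in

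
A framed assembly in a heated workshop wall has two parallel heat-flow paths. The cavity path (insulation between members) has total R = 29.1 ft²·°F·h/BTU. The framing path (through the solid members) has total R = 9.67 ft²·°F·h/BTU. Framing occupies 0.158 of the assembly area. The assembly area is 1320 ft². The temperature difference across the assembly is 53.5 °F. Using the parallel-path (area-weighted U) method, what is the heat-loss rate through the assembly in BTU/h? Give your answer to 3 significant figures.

3200 BTU/h

U_eff = 0.842/29.1 + 0.158/9.67 = 0.02893 + 0.01634 = 0.04527
R_eff = 1/U_eff = 22.09 ft²·°F·h/BTU
Q = 1320 × 53.5 / 22.09 = 3197 BTU/h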